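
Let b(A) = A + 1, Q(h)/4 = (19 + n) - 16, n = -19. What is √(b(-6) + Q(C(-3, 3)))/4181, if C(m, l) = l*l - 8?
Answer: I*√69/4181 ≈ 0.0019868*I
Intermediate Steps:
C(m, l) = -8 + l² (C(m, l) = l² - 8 = -8 + l²)
Q(h) = -64 (Q(h) = 4*((19 - 19) - 16) = 4*(0 - 16) = 4*(-16) = -64)
b(A) = 1 + A
√(b(-6) + Q(C(-3, 3)))/4181 = √((1 - 6) - 64)/4181 = √(-5 - 64)*(1/4181) = √(-69)*(1/4181) = (I*√69)*(1/4181) = I*√69/4181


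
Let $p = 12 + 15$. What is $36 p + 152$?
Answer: $1124$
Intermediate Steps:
$p = 27$
$36 p + 152 = 36 \cdot 27 + 152 = 972 + 152 = 1124$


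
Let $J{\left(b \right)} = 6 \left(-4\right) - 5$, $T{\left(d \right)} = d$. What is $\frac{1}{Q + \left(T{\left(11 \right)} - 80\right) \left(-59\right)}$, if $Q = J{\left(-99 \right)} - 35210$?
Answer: $- \frac{1}{31168} \approx -3.2084 \cdot 10^{-5}$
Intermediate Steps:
$J{\left(b \right)} = -29$ ($J{\left(b \right)} = -24 - 5 = -29$)
$Q = -35239$ ($Q = -29 - 35210 = -35239$)
$\frac{1}{Q + \left(T{\left(11 \right)} - 80\right) \left(-59\right)} = \frac{1}{-35239 + \left(11 - 80\right) \left(-59\right)} = \frac{1}{-35239 - -4071} = \frac{1}{-35239 + 4071} = \frac{1}{-31168} = - \frac{1}{31168}$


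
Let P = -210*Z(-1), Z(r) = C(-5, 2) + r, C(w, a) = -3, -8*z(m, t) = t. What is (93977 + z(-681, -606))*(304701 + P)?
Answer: 114947885151/4 ≈ 2.8737e+10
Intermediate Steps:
z(m, t) = -t/8
Z(r) = -3 + r
P = 840 (P = -210*(-3 - 1) = -210*(-4) = 840)
(93977 + z(-681, -606))*(304701 + P) = (93977 - ⅛*(-606))*(304701 + 840) = (93977 + 303/4)*305541 = (376211/4)*305541 = 114947885151/4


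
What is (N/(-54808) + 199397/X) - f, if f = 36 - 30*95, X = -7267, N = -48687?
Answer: 85400967289/30637672 ≈ 2787.4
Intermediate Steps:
f = -2814 (f = 36 - 2850 = -2814)
(N/(-54808) + 199397/X) - f = (-48687/(-54808) + 199397/(-7267)) - 1*(-2814) = (-48687*(-1/54808) + 199397*(-1/7267)) + 2814 = (48687/54808 - 199397/7267) + 2814 = -813441719/30637672 + 2814 = 85400967289/30637672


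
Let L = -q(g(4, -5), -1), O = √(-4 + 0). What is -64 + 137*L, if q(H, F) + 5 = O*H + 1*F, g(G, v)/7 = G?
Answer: 758 - 7672*I ≈ 758.0 - 7672.0*I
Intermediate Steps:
O = 2*I (O = √(-4) = 2*I ≈ 2.0*I)
g(G, v) = 7*G
q(H, F) = -5 + F + 2*I*H (q(H, F) = -5 + ((2*I)*H + 1*F) = -5 + (2*I*H + F) = -5 + (F + 2*I*H) = -5 + F + 2*I*H)
L = 6 - 56*I (L = -(-5 - 1 + 2*I*(7*4)) = -(-5 - 1 + 2*I*28) = -(-5 - 1 + 56*I) = -(-6 + 56*I) = 6 - 56*I ≈ 6.0 - 56.0*I)
-64 + 137*L = -64 + 137*(6 - 56*I) = -64 + (822 - 7672*I) = 758 - 7672*I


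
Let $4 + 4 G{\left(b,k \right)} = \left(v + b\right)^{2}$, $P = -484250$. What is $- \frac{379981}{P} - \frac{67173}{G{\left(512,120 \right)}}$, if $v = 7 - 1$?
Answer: $- \frac{18049743}{83291000} \approx -0.21671$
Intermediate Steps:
$v = 6$
$G{\left(b,k \right)} = -1 + \frac{\left(6 + b\right)^{2}}{4}$
$- \frac{379981}{P} - \frac{67173}{G{\left(512,120 \right)}} = - \frac{379981}{-484250} - \frac{67173}{-1 + \frac{\left(6 + 512\right)^{2}}{4}} = \left(-379981\right) \left(- \frac{1}{484250}\right) - \frac{67173}{-1 + \frac{518^{2}}{4}} = \frac{379981}{484250} - \frac{67173}{-1 + \frac{1}{4} \cdot 268324} = \frac{379981}{484250} - \frac{67173}{-1 + 67081} = \frac{379981}{484250} - \frac{67173}{67080} = \frac{379981}{484250} - \frac{22391}{22360} = - \frac{18049743}{83291000}$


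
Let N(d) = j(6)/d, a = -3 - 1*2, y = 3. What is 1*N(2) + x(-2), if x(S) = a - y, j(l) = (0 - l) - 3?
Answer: -25/2 ≈ -12.500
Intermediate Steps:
j(l) = -3 - l (j(l) = -l - 3 = -3 - l)
a = -5 (a = -3 - 2 = -5)
N(d) = -9/d (N(d) = (-3 - 1*6)/d = (-3 - 6)/d = -9/d)
x(S) = -8 (x(S) = -5 - 1*3 = -5 - 3 = -8)
1*N(2) + x(-2) = 1*(-9/2) - 8 = -9/2 - 8 = -25/2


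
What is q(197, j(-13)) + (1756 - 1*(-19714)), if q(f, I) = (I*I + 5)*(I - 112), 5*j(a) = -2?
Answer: 2611252/125 ≈ 20890.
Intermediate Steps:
j(a) = -⅖ (j(a) = (⅕)*(-2) = -⅖)
q(f, I) = (-112 + I)*(5 + I²) (q(f, I) = (I² + 5)*(-112 + I) = (5 + I²)*(-112 + I) = (-112 + I)*(5 + I²))
q(197, j(-13)) + (1756 - 1*(-19714)) = (-560 + (-⅖)³ - 112*(-⅖)² + 5*(-⅖)) + (1756 - 1*(-19714)) = (-560 - 8/125 - 112*4/25 - 2) + (1756 + 19714) = (-560 - 8/125 - 448/25 - 2) + 21470 = -72498/125 + 21470 = 2611252/125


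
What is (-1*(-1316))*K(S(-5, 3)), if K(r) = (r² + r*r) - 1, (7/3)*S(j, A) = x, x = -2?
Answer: 4324/7 ≈ 617.71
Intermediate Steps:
S(j, A) = -6/7 (S(j, A) = (3/7)*(-2) = -6/7)
K(r) = -1 + 2*r² (K(r) = (r² + r²) - 1 = 2*r² - 1 = -1 + 2*r²)
(-1*(-1316))*K(S(-5, 3)) = (-1*(-1316))*(-1 + 2*(-6/7)²) = 1316*(-1 + 2*(36/49)) = 1316*(-1 + 72/49) = 1316*(23/49) = 4324/7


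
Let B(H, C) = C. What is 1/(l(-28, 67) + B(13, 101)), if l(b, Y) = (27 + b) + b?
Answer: 1/72 ≈ 0.013889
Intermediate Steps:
l(b, Y) = 27 + 2*b
1/(l(-28, 67) + B(13, 101)) = 1/((27 + 2*(-28)) + 101) = 1/((27 - 56) + 101) = 1/(-29 + 101) = 1/72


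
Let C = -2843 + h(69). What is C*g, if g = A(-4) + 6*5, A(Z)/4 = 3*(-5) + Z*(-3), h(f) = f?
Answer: -49932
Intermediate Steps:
A(Z) = -60 - 12*Z (A(Z) = 4*(3*(-5) + Z*(-3)) = 4*(-15 - 3*Z) = -60 - 12*Z)
g = 18 (g = (-60 - 12*(-4)) + 6*5 = (-60 + 48) + 30 = -12 + 30 = 18)
C = -2774 (C = -2843 + 69 = -2774)
C*g = -2774*18 = -49932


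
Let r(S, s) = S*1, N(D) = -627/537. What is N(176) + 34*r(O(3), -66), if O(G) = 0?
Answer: -209/179 ≈ -1.1676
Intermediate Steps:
N(D) = -209/179 (N(D) = -627*1/537 = -209/179)
r(S, s) = S
N(176) + 34*r(O(3), -66) = -209/179 + 34*0 = -209/179 + 0 = -209/179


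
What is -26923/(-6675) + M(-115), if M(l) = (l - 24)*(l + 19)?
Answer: 89098123/6675 ≈ 13348.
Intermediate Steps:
M(l) = (-24 + l)*(19 + l)
-26923/(-6675) + M(-115) = -26923/(-6675) + (-456 + (-115)² - 5*(-115)) = -26923*(-1/6675) + (-456 + 13225 + 575) = 26923/6675 + 13344 = 89098123/6675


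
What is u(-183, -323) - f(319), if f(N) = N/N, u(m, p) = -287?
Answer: -288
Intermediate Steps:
f(N) = 1
u(-183, -323) - f(319) = -287 - 1*1 = -287 - 1 = -288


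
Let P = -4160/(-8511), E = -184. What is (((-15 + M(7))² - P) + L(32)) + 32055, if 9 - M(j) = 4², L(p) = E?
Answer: 275369245/8511 ≈ 32355.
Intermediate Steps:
L(p) = -184
M(j) = -7 (M(j) = 9 - 1*4² = 9 - 1*16 = 9 - 16 = -7)
P = 4160/8511 (P = -4160*(-1/8511) = 4160/8511 ≈ 0.48878)
(((-15 + M(7))² - P) + L(32)) + 32055 = (((-15 - 7)² - 1*4160/8511) - 184) + 32055 = (((-22)² - 4160/8511) - 184) + 32055 = ((484 - 4160/8511) - 184) + 32055 = (4115164/8511 - 184) + 32055 = 2549140/8511 + 32055 = 275369245/8511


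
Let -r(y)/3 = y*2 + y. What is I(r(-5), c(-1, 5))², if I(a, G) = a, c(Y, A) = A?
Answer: 2025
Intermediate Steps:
r(y) = -9*y (r(y) = -3*(y*2 + y) = -3*(2*y + y) = -9*y)
I(r(-5), c(-1, 5))² = (-9*(-5))² = 45² = 2025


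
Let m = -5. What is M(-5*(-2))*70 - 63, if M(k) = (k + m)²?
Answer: 1687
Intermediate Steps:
M(k) = (-5 + k)² (M(k) = (k - 5)² = (-5 + k)²)
M(-5*(-2))*70 - 63 = (-5 - 5*(-2))²*70 - 63 = (-5 + 10)²*70 - 63 = 5²*70 - 63 = 25*70 - 63 = 1750 - 63 = 1687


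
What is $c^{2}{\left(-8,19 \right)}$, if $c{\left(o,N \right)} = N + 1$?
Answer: $400$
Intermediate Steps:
$c{\left(o,N \right)} = 1 + N$
$c^{2}{\left(-8,19 \right)} = \left(1 + 19\right)^{2} = 20^{2} = 400$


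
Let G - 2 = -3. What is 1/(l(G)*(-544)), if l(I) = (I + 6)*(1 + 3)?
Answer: -1/10880 ≈ -9.1912e-5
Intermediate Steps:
G = -1 (G = 2 - 3 = -1)
l(I) = 24 + 4*I (l(I) = (6 + I)*4 = 24 + 4*I)
1/(l(G)*(-544)) = 1/((24 + 4*(-1))*(-544)) = 1/((24 - 4)*(-544)) = 1/(20*(-544)) = 1/(-10880) = -1/10880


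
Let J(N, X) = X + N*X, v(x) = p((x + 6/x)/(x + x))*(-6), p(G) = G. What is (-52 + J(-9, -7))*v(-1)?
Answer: -84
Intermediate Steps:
v(x) = -3*(x + 6/x)/x (v(x) = ((x + 6/x)/(x + x))*(-6) = ((x + 6/x)/((2*x)))*(-6) = ((x + 6/x)*(1/(2*x)))*(-6) = ((x + 6/x)/(2*x))*(-6) = -3*(x + 6/x)/x)
(-52 + J(-9, -7))*v(-1) = (-52 - 7*(1 - 9))*(-3 - 18/(-1)**2) = (-52 - 7*(-8))*(-3 - 18*1) = (-52 + 56)*(-3 - 18) = 4*(-21) = -84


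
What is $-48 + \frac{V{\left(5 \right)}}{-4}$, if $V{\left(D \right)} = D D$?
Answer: $- \frac{217}{4} \approx -54.25$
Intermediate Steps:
$V{\left(D \right)} = D^{2}$
$-48 + \frac{V{\left(5 \right)}}{-4} = -48 + \frac{5^{2}}{-4} = -48 + 25 \left(- \frac{1}{4}\right) = -48 - \frac{25}{4} = - \frac{217}{4}$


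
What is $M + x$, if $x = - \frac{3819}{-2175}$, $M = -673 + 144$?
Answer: $- \frac{382252}{725} \approx -527.24$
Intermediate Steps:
$M = -529$
$x = \frac{1273}{725}$ ($x = \left(-3819\right) \left(- \frac{1}{2175}\right) = \frac{1273}{725} \approx 1.7559$)
$M + x = -529 + \frac{1273}{725} = - \frac{382252}{725}$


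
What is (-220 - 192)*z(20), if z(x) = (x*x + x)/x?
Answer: -8652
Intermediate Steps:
z(x) = (x + x²)/x (z(x) = (x² + x)/x = (x + x²)/x)
(-220 - 192)*z(20) = (-220 - 192)*(1 + 20) = -412*21 = -8652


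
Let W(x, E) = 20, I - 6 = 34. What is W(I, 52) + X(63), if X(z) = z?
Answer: 83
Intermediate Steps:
I = 40 (I = 6 + 34 = 40)
W(I, 52) + X(63) = 20 + 63 = 83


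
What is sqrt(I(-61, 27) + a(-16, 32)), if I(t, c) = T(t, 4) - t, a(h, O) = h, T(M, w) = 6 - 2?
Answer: 7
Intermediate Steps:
T(M, w) = 4
I(t, c) = 4 - t
sqrt(I(-61, 27) + a(-16, 32)) = sqrt((4 - 1*(-61)) - 16) = sqrt((4 + 61) - 16) = sqrt(65 - 16) = sqrt(49) = 7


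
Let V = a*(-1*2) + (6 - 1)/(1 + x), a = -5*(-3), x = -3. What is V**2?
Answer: 4225/4 ≈ 1056.3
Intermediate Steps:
a = 15
V = -65/2 (V = 15*(-1*2) + (6 - 1)/(1 - 3) = 15*(-2) + 5/(-2) = -30 + 5*(-1/2) = -30 - 5/2 = -65/2 ≈ -32.500)
V**2 = (-65/2)**2 = 4225/4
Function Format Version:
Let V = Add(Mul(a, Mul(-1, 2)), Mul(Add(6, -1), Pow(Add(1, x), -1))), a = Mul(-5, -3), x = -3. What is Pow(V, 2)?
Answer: Rational(4225, 4) ≈ 1056.3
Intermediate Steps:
a = 15
V = Rational(-65, 2) (V = Add(Mul(15, Mul(-1, 2)), Mul(Add(6, -1), Pow(Add(1, -3), -1))) = Add(Mul(15, -2), Mul(5, Pow(-2, -1))) = Add(-30, Mul(5, Rational(-1, 2))) = Add(-30, Rational(-5, 2)) = Rational(-65, 2) ≈ -32.500)
Pow(V, 2) = Pow(Rational(-65, 2), 2) = Rational(4225, 4)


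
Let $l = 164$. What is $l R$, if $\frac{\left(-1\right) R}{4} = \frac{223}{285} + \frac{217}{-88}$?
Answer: $\frac{3462122}{3135} \approx 1104.3$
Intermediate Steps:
$R = \frac{42221}{6270}$ ($R = - 4 \left(\frac{223}{285} + \frac{217}{-88}\right) = - 4 \left(223 \cdot \frac{1}{285} + 217 \left(- \frac{1}{88}\right)\right) = - 4 \left(\frac{223}{285} - \frac{217}{88}\right) = \left(-4\right) \left(- \frac{42221}{25080}\right) = \frac{42221}{6270} \approx 6.7338$)
$l R = 164 \cdot \frac{42221}{6270} = \frac{3462122}{3135}$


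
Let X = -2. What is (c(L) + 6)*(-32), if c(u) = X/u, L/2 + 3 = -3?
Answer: -592/3 ≈ -197.33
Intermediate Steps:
L = -12 (L = -6 + 2*(-3) = -6 - 6 = -12)
c(u) = -2/u
(c(L) + 6)*(-32) = (-2/(-12) + 6)*(-32) = (-2*(-1/12) + 6)*(-32) = (1/6 + 6)*(-32) = (37/6)*(-32) = -592/3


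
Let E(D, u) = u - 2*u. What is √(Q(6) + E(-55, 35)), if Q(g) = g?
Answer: I*√29 ≈ 5.3852*I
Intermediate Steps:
E(D, u) = -u
√(Q(6) + E(-55, 35)) = √(6 - 1*35) = √(6 - 35) = √(-29) = I*√29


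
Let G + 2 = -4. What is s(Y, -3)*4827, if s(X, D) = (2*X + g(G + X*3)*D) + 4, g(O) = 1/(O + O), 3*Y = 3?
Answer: 62751/2 ≈ 31376.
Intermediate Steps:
Y = 1 (Y = (1/3)*3 = 1)
G = -6 (G = -2 - 4 = -6)
g(O) = 1/(2*O)
s(X, D) = 4 + 2*X + D/(2*(-6 + 3*X)) (s(X, D) = (2*X + (1/(2*(-6 + X*3)))*D) + 4 = (2*X + (1/(2*(-6 + 3*X)))*D) + 4 = (2*X + D/(2*(-6 + 3*X))) + 4 = 4 + 2*X + D/(2*(-6 + 3*X)))
s(Y, -3)*4827 = ((-48 - 3 + 12*1**2)/(6*(-2 + 1)))*4827 = ((1/6)*(-48 - 3 + 12*1)/(-1))*4827 = ((1/6)*(-1)*(-48 - 3 + 12))*4827 = ((1/6)*(-1)*(-39))*4827 = (13/2)*4827 = 62751/2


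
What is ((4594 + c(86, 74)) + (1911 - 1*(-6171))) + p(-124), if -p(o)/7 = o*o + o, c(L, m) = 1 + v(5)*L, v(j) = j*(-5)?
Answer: -96237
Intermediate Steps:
v(j) = -5*j
c(L, m) = 1 - 25*L (c(L, m) = 1 + (-5*5)*L = 1 - 25*L)
p(o) = -7*o - 7*o² (p(o) = -7*(o*o + o) = -7*(o² + o) = -7*(o + o²) = -7*o - 7*o²)
((4594 + c(86, 74)) + (1911 - 1*(-6171))) + p(-124) = ((4594 + (1 - 25*86)) + (1911 - 1*(-6171))) - 7*(-124)*(1 - 124) = ((4594 + (1 - 2150)) + (1911 + 6171)) - 7*(-124)*(-123) = ((4594 - 2149) + 8082) - 106764 = (2445 + 8082) - 106764 = 10527 - 106764 = -96237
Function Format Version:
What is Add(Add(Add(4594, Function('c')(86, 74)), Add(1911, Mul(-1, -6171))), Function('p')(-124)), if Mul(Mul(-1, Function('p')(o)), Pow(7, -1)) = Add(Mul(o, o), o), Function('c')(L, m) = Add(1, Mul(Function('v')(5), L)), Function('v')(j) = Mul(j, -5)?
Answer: -96237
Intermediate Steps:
Function('v')(j) = Mul(-5, j)
Function('c')(L, m) = Add(1, Mul(-25, L)) (Function('c')(L, m) = Add(1, Mul(Mul(-5, 5), L)) = Add(1, Mul(-25, L)))
Function('p')(o) = Add(Mul(-7, o), Mul(-7, Pow(o, 2))) (Function('p')(o) = Mul(-7, Add(Mul(o, o), o)) = Mul(-7, Add(Pow(o, 2), o)) = Mul(-7, Add(o, Pow(o, 2))) = Add(Mul(-7, o), Mul(-7, Pow(o, 2))))
Add(Add(Add(4594, Function('c')(86, 74)), Add(1911, Mul(-1, -6171))), Function('p')(-124)) = Add(Add(Add(4594, Add(1, Mul(-25, 86))), Add(1911, Mul(-1, -6171))), Mul(-7, -124, Add(1, -124))) = Add(Add(Add(4594, Add(1, -2150)), Add(1911, 6171)), Mul(-7, -124, -123)) = Add(Add(Add(4594, -2149), 8082), -106764) = Add(Add(2445, 8082), -106764) = Add(10527, -106764) = -96237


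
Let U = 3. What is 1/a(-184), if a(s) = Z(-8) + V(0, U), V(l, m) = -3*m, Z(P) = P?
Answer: -1/17 ≈ -0.058824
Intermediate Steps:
a(s) = -17 (a(s) = -8 - 3*3 = -8 - 9 = -17)
1/a(-184) = 1/(-17) = -1/17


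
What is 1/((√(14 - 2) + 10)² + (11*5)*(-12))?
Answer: -137/73876 - 5*√3/36938 ≈ -0.0020889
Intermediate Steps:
1/((√(14 - 2) + 10)² + (11*5)*(-12)) = 1/((√12 + 10)² + 55*(-12)) = 1/((2*√3 + 10)² - 660) = 1/((10 + 2*√3)² - 660) = 1/(-660 + (10 + 2*√3)²)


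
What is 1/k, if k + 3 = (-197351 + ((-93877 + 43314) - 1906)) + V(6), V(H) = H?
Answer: -1/249817 ≈ -4.0029e-6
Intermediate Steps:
k = -249817 (k = -3 + ((-197351 + ((-93877 + 43314) - 1906)) + 6) = -3 + ((-197351 + (-50563 - 1906)) + 6) = -3 + ((-197351 - 52469) + 6) = -3 + (-249820 + 6) = -3 - 249814 = -249817)
1/k = 1/(-249817) = -1/249817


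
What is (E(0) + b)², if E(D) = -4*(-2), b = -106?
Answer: 9604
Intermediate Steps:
E(D) = 8
(E(0) + b)² = (8 - 106)² = (-98)² = 9604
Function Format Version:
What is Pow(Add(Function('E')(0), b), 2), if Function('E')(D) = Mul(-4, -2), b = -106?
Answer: 9604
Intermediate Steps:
Function('E')(D) = 8
Pow(Add(Function('E')(0), b), 2) = Pow(Add(8, -106), 2) = Pow(-98, 2) = 9604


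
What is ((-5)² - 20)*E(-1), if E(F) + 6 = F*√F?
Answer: -30 - 5*I ≈ -30.0 - 5.0*I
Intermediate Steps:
E(F) = -6 + F^(3/2) (E(F) = -6 + F*√F = -6 + F^(3/2))
((-5)² - 20)*E(-1) = ((-5)² - 20)*(-6 + (-1)^(3/2)) = (25 - 20)*(-6 - I) = 5*(-6 - I) = -30 - 5*I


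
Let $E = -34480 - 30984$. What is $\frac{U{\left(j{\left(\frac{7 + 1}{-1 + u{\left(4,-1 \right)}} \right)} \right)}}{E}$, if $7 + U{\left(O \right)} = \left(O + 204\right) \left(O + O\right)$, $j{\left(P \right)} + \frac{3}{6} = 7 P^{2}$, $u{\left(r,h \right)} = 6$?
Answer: $- \frac{9634091}{81830000} \approx -0.11773$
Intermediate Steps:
$E = -65464$ ($E = -34480 - 30984 = -65464$)
$j{\left(P \right)} = - \frac{1}{2} + 7 P^{2}$
$U{\left(O \right)} = -7 + 2 O \left(204 + O\right)$ ($U{\left(O \right)} = -7 + \left(O + 204\right) \left(O + O\right) = -7 + \left(204 + O\right) 2 O = -7 + 2 O \left(204 + O\right)$)
$\frac{U{\left(j{\left(\frac{7 + 1}{-1 + u{\left(4,-1 \right)}} \right)} \right)}}{E} = \frac{-7 + 2 \left(- \frac{1}{2} + 7 \left(\frac{7 + 1}{-1 + 6}\right)^{2}\right)^{2} + 408 \left(- \frac{1}{2} + 7 \left(\frac{7 + 1}{-1 + 6}\right)^{2}\right)}{-65464} = \left(-7 + 2 \left(- \frac{1}{2} + 7 \left(\frac{8}{5}\right)^{2}\right)^{2} + 408 \left(- \frac{1}{2} + 7 \left(\frac{8}{5}\right)^{2}\right)\right) \left(- \frac{1}{65464}\right) = \left(-7 + 2 \left(- \frac{1}{2} + 7 \cdot \frac{64}{25}\right)^{2} + 408 \left(- \frac{1}{2} + 7 \cdot \frac{64}{25}\right)\right) \left(- \frac{1}{65464}\right) = \left(-7 + 2 \left(- \frac{1}{2} + \frac{448}{25}\right)^{2} + 408 \left(- \frac{1}{2} + \frac{448}{25}\right)\right) \left(- \frac{1}{65464}\right) = \left(-7 + 2 \left(\frac{871}{50}\right)^{2} + 408 \cdot \frac{871}{50}\right) \left(- \frac{1}{65464}\right) = \left(-7 + 2 \cdot \frac{758641}{2500} + \frac{177684}{25}\right) \left(- \frac{1}{65464}\right) = \left(-7 + \frac{758641}{1250} + \frac{177684}{25}\right) \left(- \frac{1}{65464}\right) = \frac{9634091}{1250} \left(- \frac{1}{65464}\right) = - \frac{9634091}{81830000}$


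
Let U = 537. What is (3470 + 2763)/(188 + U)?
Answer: 6233/725 ≈ 8.5972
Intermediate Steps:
(3470 + 2763)/(188 + U) = (3470 + 2763)/(188 + 537) = 6233/725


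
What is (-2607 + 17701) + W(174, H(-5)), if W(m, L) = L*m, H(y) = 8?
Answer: 16486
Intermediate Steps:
(-2607 + 17701) + W(174, H(-5)) = (-2607 + 17701) + 8*174 = 15094 + 1392 = 16486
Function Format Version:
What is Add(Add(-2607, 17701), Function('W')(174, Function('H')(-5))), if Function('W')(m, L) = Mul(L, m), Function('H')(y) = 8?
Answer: 16486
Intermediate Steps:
Add(Add(-2607, 17701), Function('W')(174, Function('H')(-5))) = Add(Add(-2607, 17701), Mul(8, 174)) = Add(15094, 1392) = 16486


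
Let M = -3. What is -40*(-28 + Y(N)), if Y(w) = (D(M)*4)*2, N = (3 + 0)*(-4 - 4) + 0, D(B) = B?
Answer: 2080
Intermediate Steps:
N = -24 (N = 3*(-8) + 0 = -24 + 0 = -24)
Y(w) = -24 (Y(w) = -3*4*2 = -12*2 = -24)
-40*(-28 + Y(N)) = -40*(-28 - 24) = -40*(-52) = 2080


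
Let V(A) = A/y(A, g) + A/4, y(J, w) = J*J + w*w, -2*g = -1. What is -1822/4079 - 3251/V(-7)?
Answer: 10446816650/6081789 ≈ 1717.7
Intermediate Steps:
g = 1/2 (g = -1/2*(-1) = 1/2 ≈ 0.50000)
y(J, w) = J**2 + w**2
V(A) = A/4 + A/(1/4 + A**2) (V(A) = A/(A**2 + (1/2)**2) + A/4 = A/(A**2 + 1/4) + A*(1/4) = A/(1/4 + A**2) + A/4 = A/4 + A/(1/4 + A**2))
-1822/4079 - 3251/V(-7) = -1822/4079 - 3251*(-4*(1 + 4*(-7)**2)/(7*(17 + 4*(-7)**2))) = -1822*1/4079 - 3251*(-4*(1 + 4*49)/(7*(17 + 4*49))) = -1822/4079 - 3251*(-4*(1 + 196)/(7*(17 + 196))) = -1822/4079 - 3251/((1/4)*(-7)*213/197) = -1822/4079 - 3251/((1/4)*(-7)*(1/197)*213) = -1822/4079 - 3251/(-1491/788) = -1822/4079 - 3251*(-788/1491) = -1822/4079 + 2561788/1491 = 10446816650/6081789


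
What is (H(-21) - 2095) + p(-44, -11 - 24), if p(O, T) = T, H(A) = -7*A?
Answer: -1983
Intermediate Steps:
(H(-21) - 2095) + p(-44, -11 - 24) = (-7*(-21) - 2095) + (-11 - 24) = (147 - 2095) - 35 = -1948 - 35 = -1983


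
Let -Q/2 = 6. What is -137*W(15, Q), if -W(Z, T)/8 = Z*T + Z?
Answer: -180840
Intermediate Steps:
Q = -12 (Q = -2*6 = -12)
W(Z, T) = -8*Z - 8*T*Z (W(Z, T) = -8*(Z*T + Z) = -8*(T*Z + Z) = -8*(Z + T*Z) = -8*Z - 8*T*Z)
-137*W(15, Q) = -137*(-8*15*(1 - 12)) = -137*(-8*15*(-11)) = -137*1320 = -1*180840 = -180840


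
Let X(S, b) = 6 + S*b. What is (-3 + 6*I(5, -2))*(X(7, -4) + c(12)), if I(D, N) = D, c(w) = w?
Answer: -270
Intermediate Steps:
(-3 + 6*I(5, -2))*(X(7, -4) + c(12)) = (-3 + 6*5)*((6 + 7*(-4)) + 12) = (-3 + 30)*((6 - 28) + 12) = 27*(-22 + 12) = 27*(-10) = -270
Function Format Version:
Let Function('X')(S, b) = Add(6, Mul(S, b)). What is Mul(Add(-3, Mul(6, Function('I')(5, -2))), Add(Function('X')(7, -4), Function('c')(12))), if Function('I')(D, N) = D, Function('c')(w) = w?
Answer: -270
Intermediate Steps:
Mul(Add(-3, Mul(6, Function('I')(5, -2))), Add(Function('X')(7, -4), Function('c')(12))) = Mul(Add(-3, Mul(6, 5)), Add(Add(6, Mul(7, -4)), 12)) = Mul(Add(-3, 30), Add(Add(6, -28), 12)) = Mul(27, Add(-22, 12)) = Mul(27, -10) = -270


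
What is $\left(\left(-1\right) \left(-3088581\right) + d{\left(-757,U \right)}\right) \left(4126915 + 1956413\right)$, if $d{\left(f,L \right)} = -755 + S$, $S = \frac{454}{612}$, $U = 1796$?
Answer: $\frac{957997406763904}{51} \approx 1.8784 \cdot 10^{13}$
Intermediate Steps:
$S = \frac{227}{306}$ ($S = 454 \cdot \frac{1}{612} = \frac{227}{306} \approx 0.74183$)
$d{\left(f,L \right)} = - \frac{230803}{306}$ ($d{\left(f,L \right)} = -755 + \frac{227}{306} = - \frac{230803}{306}$)
$\left(\left(-1\right) \left(-3088581\right) + d{\left(-757,U \right)}\right) \left(4126915 + 1956413\right) = \left(\left(-1\right) \left(-3088581\right) - \frac{230803}{306}\right) \left(4126915 + 1956413\right) = \left(3088581 - \frac{230803}{306}\right) 6083328 = \frac{944874983}{306} \cdot 6083328 = \frac{957997406763904}{51}$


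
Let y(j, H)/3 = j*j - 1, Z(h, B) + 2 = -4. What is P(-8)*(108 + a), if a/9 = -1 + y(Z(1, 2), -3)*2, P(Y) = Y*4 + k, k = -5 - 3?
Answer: -79560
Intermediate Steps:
Z(h, B) = -6 (Z(h, B) = -2 - 4 = -6)
k = -8
y(j, H) = -3 + 3*j**2 (y(j, H) = 3*(j*j - 1) = 3*(j**2 - 1) = 3*(-1 + j**2) = -3 + 3*j**2)
P(Y) = -8 + 4*Y (P(Y) = Y*4 - 8 = 4*Y - 8 = -8 + 4*Y)
a = 1881 (a = 9*(-1 + (-3 + 3*(-6)**2)*2) = 9*(-1 + (-3 + 3*36)*2) = 9*(-1 + (-3 + 108)*2) = 9*(-1 + 105*2) = 9*(-1 + 210) = 9*209 = 1881)
P(-8)*(108 + a) = (-8 + 4*(-8))*(108 + 1881) = (-8 - 32)*1989 = -40*1989 = -79560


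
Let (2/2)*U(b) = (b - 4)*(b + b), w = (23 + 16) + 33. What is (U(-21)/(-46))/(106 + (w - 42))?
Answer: -525/3128 ≈ -0.16784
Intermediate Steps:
w = 72 (w = 39 + 33 = 72)
U(b) = 2*b*(-4 + b) (U(b) = (b - 4)*(b + b) = (-4 + b)*(2*b) = 2*b*(-4 + b))
(U(-21)/(-46))/(106 + (w - 42)) = ((2*(-21)*(-4 - 21))/(-46))/(106 + (72 - 42)) = ((2*(-21)*(-25))*(-1/46))/(106 + 30) = (1050*(-1/46))/136 = -525/23*1/136 = -525/3128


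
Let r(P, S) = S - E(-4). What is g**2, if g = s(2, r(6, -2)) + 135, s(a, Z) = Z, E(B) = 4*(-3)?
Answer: 21025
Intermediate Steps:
E(B) = -12
r(P, S) = 12 + S (r(P, S) = S - 1*(-12) = S + 12 = 12 + S)
g = 145 (g = (12 - 2) + 135 = 10 + 135 = 145)
g**2 = 145**2 = 21025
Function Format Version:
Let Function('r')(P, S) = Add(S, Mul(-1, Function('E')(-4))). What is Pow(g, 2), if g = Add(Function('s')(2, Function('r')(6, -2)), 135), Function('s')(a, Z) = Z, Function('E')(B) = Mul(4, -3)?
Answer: 21025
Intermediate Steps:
Function('E')(B) = -12
Function('r')(P, S) = Add(12, S) (Function('r')(P, S) = Add(S, Mul(-1, -12)) = Add(S, 12) = Add(12, S))
g = 145 (g = Add(Add(12, -2), 135) = Add(10, 135) = 145)
Pow(g, 2) = Pow(145, 2) = 21025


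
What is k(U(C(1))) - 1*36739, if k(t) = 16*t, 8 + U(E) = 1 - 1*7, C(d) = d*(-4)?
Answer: -36963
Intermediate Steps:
C(d) = -4*d
U(E) = -14 (U(E) = -8 + (1 - 1*7) = -8 + (1 - 7) = -8 - 6 = -14)
k(U(C(1))) - 1*36739 = 16*(-14) - 1*36739 = -224 - 36739 = -36963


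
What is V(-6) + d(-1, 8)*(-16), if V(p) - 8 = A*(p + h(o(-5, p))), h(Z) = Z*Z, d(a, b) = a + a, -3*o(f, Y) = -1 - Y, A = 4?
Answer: 244/9 ≈ 27.111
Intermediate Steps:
o(f, Y) = ⅓ + Y/3 (o(f, Y) = -(-1 - Y)/3 = ⅓ + Y/3)
d(a, b) = 2*a
h(Z) = Z²
V(p) = 8 + 4*p + 4*(⅓ + p/3)² (V(p) = 8 + 4*(p + (⅓ + p/3)²) = 8 + (4*p + 4*(⅓ + p/3)²) = 8 + 4*p + 4*(⅓ + p/3)²)
V(-6) + d(-1, 8)*(-16) = (76/9 + (4/9)*(-6)² + (44/9)*(-6)) + (2*(-1))*(-16) = (76/9 + (4/9)*36 - 88/3) - 2*(-16) = (76/9 + 16 - 88/3) + 32 = -44/9 + 32 = 244/9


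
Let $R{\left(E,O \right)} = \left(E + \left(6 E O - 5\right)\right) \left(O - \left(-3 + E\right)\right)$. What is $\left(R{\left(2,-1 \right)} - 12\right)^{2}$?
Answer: $144$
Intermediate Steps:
$R{\left(E,O \right)} = \left(-5 + E + 6 E O\right) \left(3 + O - E\right)$ ($R{\left(E,O \right)} = \left(E + \left(6 E O - 5\right)\right) \left(3 + O - E\right) = \left(E + \left(-5 + 6 E O\right)\right) \left(3 + O - E\right) = \left(-5 + E + 6 E O\right) \left(3 + O - E\right)$)
$\left(R{\left(2,-1 \right)} - 12\right)^{2} = \left(\left(-15 - 2^{2} - -5 + 8 \cdot 2 - - 6 \cdot 2^{2} + 6 \cdot 2 \left(-1\right)^{2} + 19 \cdot 2 \left(-1\right)\right) - 12\right)^{2} = \left(\left(-15 - 4 + 5 + 16 - \left(-6\right) 4 + 6 \cdot 2 \cdot 1 - 38\right) - 12\right)^{2} = \left(\left(-15 - 4 + 5 + 16 + 24 + 12 - 38\right) - 12\right)^{2} = \left(0 - 12\right)^{2} = \left(-12\right)^{2} = 144$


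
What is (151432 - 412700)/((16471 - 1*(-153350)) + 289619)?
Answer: -65317/114860 ≈ -0.56867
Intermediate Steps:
(151432 - 412700)/((16471 - 1*(-153350)) + 289619) = -261268/((16471 + 153350) + 289619) = -261268/(169821 + 289619) = -261268/459440 = -261268*1/459440 = -65317/114860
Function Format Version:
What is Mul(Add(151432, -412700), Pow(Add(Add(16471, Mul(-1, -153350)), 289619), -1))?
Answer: Rational(-65317, 114860) ≈ -0.56867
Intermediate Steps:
Mul(Add(151432, -412700), Pow(Add(Add(16471, Mul(-1, -153350)), 289619), -1)) = Mul(-261268, Pow(Add(Add(16471, 153350), 289619), -1)) = Mul(-261268, Pow(Add(169821, 289619), -1)) = Mul(-261268, Pow(459440, -1)) = Mul(-261268, Rational(1, 459440)) = Rational(-65317, 114860)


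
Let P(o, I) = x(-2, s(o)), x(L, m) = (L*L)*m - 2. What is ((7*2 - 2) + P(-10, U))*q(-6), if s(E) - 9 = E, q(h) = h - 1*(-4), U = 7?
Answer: -12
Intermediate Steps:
q(h) = 4 + h (q(h) = h + 4 = 4 + h)
s(E) = 9 + E
x(L, m) = -2 + m*L² (x(L, m) = L²*m - 2 = m*L² - 2 = -2 + m*L²)
P(o, I) = 34 + 4*o (P(o, I) = -2 + (9 + o)*(-2)² = -2 + (9 + o)*4 = -2 + (36 + 4*o) = 34 + 4*o)
((7*2 - 2) + P(-10, U))*q(-6) = ((7*2 - 2) + (34 + 4*(-10)))*(4 - 6) = ((14 - 2) + (34 - 40))*(-2) = (12 - 6)*(-2) = 6*(-2) = -12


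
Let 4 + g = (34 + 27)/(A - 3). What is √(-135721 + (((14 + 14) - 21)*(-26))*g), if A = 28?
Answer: I*√3385927/5 ≈ 368.02*I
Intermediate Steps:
g = -39/25 (g = -4 + (34 + 27)/(28 - 3) = -4 + 61/25 = -39/25 ≈ -1.5600)
√(-135721 + (((14 + 14) - 21)*(-26))*g) = √(-135721 + (((14 + 14) - 21)*(-26))*(-39/25)) = √(-135721 + ((28 - 21)*(-26))*(-39/25)) = √(-135721 + (7*(-26))*(-39/25)) = √(-135721 - 182*(-39/25)) = √(-135721 + 7098/25) = √(-3385927/25) = I*√3385927/5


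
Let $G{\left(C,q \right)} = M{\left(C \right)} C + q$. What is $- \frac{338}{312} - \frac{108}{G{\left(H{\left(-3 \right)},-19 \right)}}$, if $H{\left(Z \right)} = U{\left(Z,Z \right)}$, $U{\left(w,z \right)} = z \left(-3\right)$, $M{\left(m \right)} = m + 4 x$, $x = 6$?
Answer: $- \frac{2455}{1668} \approx -1.4718$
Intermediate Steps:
$M{\left(m \right)} = 24 + m$ ($M{\left(m \right)} = m + 4 \cdot 6 = m + 24 = 24 + m$)
$U{\left(w,z \right)} = - 3 z$
$H{\left(Z \right)} = - 3 Z$
$G{\left(C,q \right)} = q + C \left(24 + C\right)$ ($G{\left(C,q \right)} = \left(24 + C\right) C + q = C \left(24 + C\right) + q = q + C \left(24 + C\right)$)
$- \frac{338}{312} - \frac{108}{G{\left(H{\left(-3 \right)},-19 \right)}} = - \frac{338}{312} - \frac{108}{-19 + \left(-3\right) \left(-3\right) \left(24 - -9\right)} = \left(-338\right) \frac{1}{312} - \frac{108}{-19 + 9 \left(24 + 9\right)} = - \frac{13}{12} - \frac{108}{-19 + 9 \cdot 33} = - \frac{13}{12} - \frac{108}{-19 + 297} = - \frac{13}{12} - \frac{108}{278} = - \frac{13}{12} - \frac{54}{139} = - \frac{2455}{1668}$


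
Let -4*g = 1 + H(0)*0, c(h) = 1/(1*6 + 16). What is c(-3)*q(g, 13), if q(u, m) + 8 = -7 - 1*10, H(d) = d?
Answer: -25/22 ≈ -1.1364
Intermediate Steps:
c(h) = 1/22 (c(h) = 1/(6 + 16) = 1/22)
g = -¼ (g = -(1 + 0*0)/4 = -(1 + 0)/4 = -¼*1 = -¼ ≈ -0.25000)
q(u, m) = -25 (q(u, m) = -8 + (-7 - 1*10) = -8 + (-7 - 10) = -8 - 17 = -25)
c(-3)*q(g, 13) = (1/22)*(-25) = -25/22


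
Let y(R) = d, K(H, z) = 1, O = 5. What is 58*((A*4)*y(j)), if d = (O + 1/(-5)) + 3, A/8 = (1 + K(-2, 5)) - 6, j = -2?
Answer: -289536/5 ≈ -57907.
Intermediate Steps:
A = -32 (A = 8*((1 + 1) - 6) = 8*(2 - 6) = 8*(-4) = -32)
d = 39/5 (d = (5 + 1/(-5)) + 3 = (5 - 1/5) + 3 = 24/5 + 3 = 39/5 ≈ 7.8000)
y(R) = 39/5
58*((A*4)*y(j)) = 58*(-32*4*(39/5)) = 58*(-128*39/5) = 58*(-4992/5) = -289536/5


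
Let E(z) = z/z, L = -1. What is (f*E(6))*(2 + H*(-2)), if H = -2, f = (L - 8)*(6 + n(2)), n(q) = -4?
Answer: -108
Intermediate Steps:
E(z) = 1
f = -18 (f = (-1 - 8)*(6 - 4) = -9*2 = -18)
(f*E(6))*(2 + H*(-2)) = (-18*1)*(2 - 2*(-2)) = -18*(2 + 4) = -18*6 = -108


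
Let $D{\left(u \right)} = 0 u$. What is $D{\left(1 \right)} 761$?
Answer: $0$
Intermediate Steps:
$D{\left(u \right)} = 0$
$D{\left(1 \right)} 761 = 0 \cdot 761 = 0$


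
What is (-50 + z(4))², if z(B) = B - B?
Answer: 2500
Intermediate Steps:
z(B) = 0
(-50 + z(4))² = (-50 + 0)² = (-50)² = 2500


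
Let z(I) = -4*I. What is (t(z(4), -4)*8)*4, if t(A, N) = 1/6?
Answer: 16/3 ≈ 5.3333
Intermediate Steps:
t(A, N) = 1/6
(t(z(4), -4)*8)*4 = ((1/6)*8)*4 = (4/3)*4 = 16/3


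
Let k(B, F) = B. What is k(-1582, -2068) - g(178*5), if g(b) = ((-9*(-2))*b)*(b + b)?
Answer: -28517182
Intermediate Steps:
g(b) = 36*b² (g(b) = (18*b)*(2*b) = 36*b²)
k(-1582, -2068) - g(178*5) = -1582 - 36*(178*5)² = -1582 - 36*890² = -1582 - 36*792100 = -1582 - 1*28515600 = -1582 - 28515600 = -28517182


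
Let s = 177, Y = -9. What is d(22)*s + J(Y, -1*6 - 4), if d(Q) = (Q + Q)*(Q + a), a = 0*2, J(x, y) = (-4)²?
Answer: 171352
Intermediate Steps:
J(x, y) = 16
a = 0
d(Q) = 2*Q² (d(Q) = (Q + Q)*(Q + 0) = (2*Q)*Q = 2*Q²)
d(22)*s + J(Y, -1*6 - 4) = (2*22²)*177 + 16 = (2*484)*177 + 16 = 968*177 + 16 = 171336 + 16 = 171352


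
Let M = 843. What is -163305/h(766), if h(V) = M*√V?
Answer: -54435*√766/215246 ≈ -6.9993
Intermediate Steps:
h(V) = 843*√V
-163305/h(766) = -163305*√766/645738 = -54435*√766/215246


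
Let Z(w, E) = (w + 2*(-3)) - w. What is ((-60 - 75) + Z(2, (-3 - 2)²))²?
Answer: 19881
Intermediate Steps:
Z(w, E) = -6 (Z(w, E) = (w - 6) - w = (-6 + w) - w = -6)
((-60 - 75) + Z(2, (-3 - 2)²))² = ((-60 - 75) - 6)² = (-135 - 6)² = (-141)² = 19881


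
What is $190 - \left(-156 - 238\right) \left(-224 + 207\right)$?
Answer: $-6508$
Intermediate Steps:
$190 - \left(-156 - 238\right) \left(-224 + 207\right) = 190 - \left(-394\right) \left(-17\right) = 190 - 6698 = -6508$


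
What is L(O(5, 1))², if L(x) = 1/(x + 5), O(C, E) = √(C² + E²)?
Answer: (5 + √26)⁻² ≈ 0.0098049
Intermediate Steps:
L(x) = 1/(5 + x)
L(O(5, 1))² = (1/(5 + √(5² + 1²)))² = (1/(5 + √(25 + 1)))² = (1/(5 + √26))² = (5 + √26)⁻²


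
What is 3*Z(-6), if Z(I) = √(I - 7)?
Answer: 3*I*√13 ≈ 10.817*I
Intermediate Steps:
Z(I) = √(-7 + I)
3*Z(-6) = 3*√(-7 - 6) = 3*√(-13) = 3*(I*√13) = 3*I*√13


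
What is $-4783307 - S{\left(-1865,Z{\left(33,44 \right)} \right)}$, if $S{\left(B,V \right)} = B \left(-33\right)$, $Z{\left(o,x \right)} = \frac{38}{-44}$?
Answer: $-4844852$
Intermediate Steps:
$Z{\left(o,x \right)} = - \frac{19}{22}$ ($Z{\left(o,x \right)} = 38 \left(- \frac{1}{44}\right) = - \frac{19}{22}$)
$S{\left(B,V \right)} = - 33 B$
$-4783307 - S{\left(-1865,Z{\left(33,44 \right)} \right)} = -4783307 - \left(-33\right) \left(-1865\right) = -4783307 - 61545 = -4844852$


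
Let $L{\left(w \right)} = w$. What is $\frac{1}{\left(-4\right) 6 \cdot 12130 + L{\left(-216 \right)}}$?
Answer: $- \frac{1}{291336} \approx -3.4325 \cdot 10^{-6}$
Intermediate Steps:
$\frac{1}{\left(-4\right) 6 \cdot 12130 + L{\left(-216 \right)}} = \frac{1}{\left(-4\right) 6 \cdot 12130 - 216} = \frac{1}{\left(-24\right) 12130 - 216} = \frac{1}{-291120 - 216} = \frac{1}{-291336} = - \frac{1}{291336}$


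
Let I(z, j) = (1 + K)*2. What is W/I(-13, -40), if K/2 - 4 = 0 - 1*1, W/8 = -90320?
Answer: -361280/7 ≈ -51611.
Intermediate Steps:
W = -722560 (W = 8*(-90320) = -722560)
K = 6 (K = 8 + 2*(0 - 1*1) = 8 + 2*(0 - 1) = 8 + 2*(-1) = 8 - 2 = 6)
I(z, j) = 14 (I(z, j) = (1 + 6)*2 = 7*2 = 14)
W/I(-13, -40) = -722560/14 = -722560*1/14 = -361280/7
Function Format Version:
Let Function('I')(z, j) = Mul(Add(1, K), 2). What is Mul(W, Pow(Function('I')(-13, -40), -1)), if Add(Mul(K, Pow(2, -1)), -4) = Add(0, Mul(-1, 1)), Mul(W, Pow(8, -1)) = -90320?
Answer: Rational(-361280, 7) ≈ -51611.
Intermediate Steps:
W = -722560 (W = Mul(8, -90320) = -722560)
K = 6 (K = Add(8, Mul(2, Add(0, Mul(-1, 1)))) = Add(8, Mul(2, Add(0, -1))) = Add(8, Mul(2, -1)) = Add(8, -2) = 6)
Function('I')(z, j) = 14 (Function('I')(z, j) = Mul(Add(1, 6), 2) = Mul(7, 2) = 14)
Mul(W, Pow(Function('I')(-13, -40), -1)) = Mul(-722560, Pow(14, -1)) = Mul(-722560, Rational(1, 14)) = Rational(-361280, 7)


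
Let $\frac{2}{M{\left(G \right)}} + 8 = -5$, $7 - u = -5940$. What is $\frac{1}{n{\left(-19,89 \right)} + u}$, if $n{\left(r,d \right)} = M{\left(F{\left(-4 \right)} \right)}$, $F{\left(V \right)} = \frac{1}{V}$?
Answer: $\frac{13}{77309} \approx 0.00016816$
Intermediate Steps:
$u = 5947$ ($u = 7 - -5940 = 7 + 5940 = 5947$)
$M{\left(G \right)} = - \frac{2}{13}$ ($M{\left(G \right)} = \frac{2}{-8 - 5} = \frac{2}{-13} = 2 \left(- \frac{1}{13}\right) = - \frac{2}{13}$)
$n{\left(r,d \right)} = - \frac{2}{13}$
$\frac{1}{n{\left(-19,89 \right)} + u} = \frac{1}{- \frac{2}{13} + 5947} = \frac{1}{\frac{77309}{13}} = \frac{13}{77309}$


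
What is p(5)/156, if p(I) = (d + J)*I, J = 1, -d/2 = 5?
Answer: -15/52 ≈ -0.28846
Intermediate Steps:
d = -10 (d = -2*5 = -10)
p(I) = -9*I (p(I) = (-10 + 1)*I = -9*I)
p(5)/156 = -9*5/156 = -45*1/156 = -15/52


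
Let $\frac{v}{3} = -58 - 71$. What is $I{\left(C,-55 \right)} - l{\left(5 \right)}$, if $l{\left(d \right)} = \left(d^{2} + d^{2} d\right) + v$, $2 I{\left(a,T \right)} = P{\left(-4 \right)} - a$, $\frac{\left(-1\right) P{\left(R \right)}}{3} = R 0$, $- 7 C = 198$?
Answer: $\frac{1758}{7} \approx 251.14$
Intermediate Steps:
$C = - \frac{198}{7}$ ($C = \left(- \frac{1}{7}\right) 198 = - \frac{198}{7} \approx -28.286$)
$P{\left(R \right)} = 0$ ($P{\left(R \right)} = - 3 R 0 = \left(-3\right) 0 = 0$)
$I{\left(a,T \right)} = - \frac{a}{2}$ ($I{\left(a,T \right)} = \frac{0 - a}{2} = \frac{\left(-1\right) a}{2} = - \frac{a}{2}$)
$v = -387$ ($v = 3 \left(-58 - 71\right) = 3 \left(-129\right) = -387$)
$l{\left(d \right)} = -387 + d^{2} + d^{3}$ ($l{\left(d \right)} = \left(d^{2} + d^{2} d\right) - 387 = \left(d^{2} + d^{3}\right) - 387 = -387 + d^{2} + d^{3}$)
$I{\left(C,-55 \right)} - l{\left(5 \right)} = \left(- \frac{1}{2}\right) \left(- \frac{198}{7}\right) - \left(-387 + 5^{2} + 5^{3}\right) = \frac{99}{7} - \left(-387 + 25 + 125\right) = \frac{99}{7} - -237 = \frac{99}{7} + 237 = \frac{1758}{7}$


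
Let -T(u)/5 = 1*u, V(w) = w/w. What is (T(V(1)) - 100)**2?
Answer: 11025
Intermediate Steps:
V(w) = 1
T(u) = -5*u
(T(V(1)) - 100)**2 = (-5*1 - 100)**2 = (-5 - 100)**2 = (-105)**2 = 11025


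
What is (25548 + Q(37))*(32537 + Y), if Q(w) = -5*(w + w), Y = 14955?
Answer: 1195753576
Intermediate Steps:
Q(w) = -10*w
(25548 + Q(37))*(32537 + Y) = (25548 - 10*37)*(32537 + 14955) = (25548 - 370)*47492 = 25178*47492 = 1195753576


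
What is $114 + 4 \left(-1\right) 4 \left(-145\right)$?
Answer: $2434$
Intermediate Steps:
$114 + 4 \left(-1\right) 4 \left(-145\right) = 114 + \left(-4\right) 4 \left(-145\right) = 114 - -2320 = 114 + 2320 = 2434$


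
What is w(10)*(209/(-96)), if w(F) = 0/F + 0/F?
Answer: 0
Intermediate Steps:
w(F) = 0 (w(F) = 0 + 0 = 0)
w(10)*(209/(-96)) = 0*(209/(-96)) = 0*(209*(-1/96)) = 0*(-209/96) = 0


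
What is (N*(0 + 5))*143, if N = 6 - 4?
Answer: 1430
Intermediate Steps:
N = 2
(N*(0 + 5))*143 = (2*(0 + 5))*143 = (2*5)*143 = 10*143 = 1430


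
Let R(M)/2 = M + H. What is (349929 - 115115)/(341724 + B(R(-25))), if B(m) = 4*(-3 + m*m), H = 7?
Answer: 117407/173448 ≈ 0.67690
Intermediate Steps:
R(M) = 14 + 2*M (R(M) = 2*(M + 7) = 2*(7 + M) = 14 + 2*M)
B(m) = -12 + 4*m**2 (B(m) = 4*(-3 + m**2) = -12 + 4*m**2)
(349929 - 115115)/(341724 + B(R(-25))) = (349929 - 115115)/(341724 + (-12 + 4*(14 + 2*(-25))**2)) = 234814/(341724 + (-12 + 4*(14 - 50)**2)) = 234814/(341724 + (-12 + 4*(-36)**2)) = 234814/(341724 + (-12 + 4*1296)) = 234814/(341724 + (-12 + 5184)) = 234814/(341724 + 5172) = 234814/346896 = 234814*(1/346896) = 117407/173448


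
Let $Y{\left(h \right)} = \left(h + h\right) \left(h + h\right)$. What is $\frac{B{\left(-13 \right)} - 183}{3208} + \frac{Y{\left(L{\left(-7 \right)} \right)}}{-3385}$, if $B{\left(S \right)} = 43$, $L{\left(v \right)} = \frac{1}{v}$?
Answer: $- \frac{5808483}{133023730} \approx -0.043665$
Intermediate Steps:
$Y{\left(h \right)} = 4 h^{2}$ ($Y{\left(h \right)} = 2 h 2 h = 4 h^{2}$)
$\frac{B{\left(-13 \right)} - 183}{3208} + \frac{Y{\left(L{\left(-7 \right)} \right)}}{-3385} = \frac{43 - 183}{3208} + \frac{4 \left(\frac{1}{-7}\right)^{2}}{-3385} = \left(-140\right) \frac{1}{3208} + 4 \left(- \frac{1}{7}\right)^{2} \left(- \frac{1}{3385}\right) = - \frac{35}{802} + 4 \cdot \frac{1}{49} \left(- \frac{1}{3385}\right) = - \frac{35}{802} + \frac{4}{49} \left(- \frac{1}{3385}\right) = - \frac{35}{802} - \frac{4}{165865} = - \frac{5808483}{133023730}$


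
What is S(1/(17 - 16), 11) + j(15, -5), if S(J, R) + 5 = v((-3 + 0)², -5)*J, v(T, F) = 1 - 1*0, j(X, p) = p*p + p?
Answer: 16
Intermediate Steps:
j(X, p) = p + p² (j(X, p) = p² + p = p + p²)
v(T, F) = 1 (v(T, F) = 1 + 0 = 1)
S(J, R) = -5 + J (S(J, R) = -5 + 1*J = -5 + J)
S(1/(17 - 16), 11) + j(15, -5) = (-5 + 1/(17 - 16)) - 5*(1 - 5) = (-5 + 1/1) - 5*(-4) = (-5 + 1) + 20 = -4 + 20 = 16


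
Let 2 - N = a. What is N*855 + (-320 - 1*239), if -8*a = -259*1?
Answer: -212237/8 ≈ -26530.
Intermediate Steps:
a = 259/8 (a = -(-259)/8 = -⅛*(-259) = 259/8 ≈ 32.375)
N = -243/8 (N = 2 - 1*259/8 = 2 - 259/8 = -243/8 ≈ -30.375)
N*855 + (-320 - 1*239) = -243/8*855 + (-320 - 1*239) = -207765/8 + (-320 - 239) = -207765/8 - 559 = -212237/8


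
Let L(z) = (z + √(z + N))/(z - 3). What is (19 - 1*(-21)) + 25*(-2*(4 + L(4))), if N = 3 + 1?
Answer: -360 - 100*√2 ≈ -501.42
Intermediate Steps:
N = 4
L(z) = (z + √(4 + z))/(-3 + z) (L(z) = (z + √(z + 4))/(z - 3) = (z + √(4 + z))/(-3 + z))
(19 - 1*(-21)) + 25*(-2*(4 + L(4))) = (19 - 1*(-21)) + 25*(-2*(4 + (4 + √(4 + 4))/(-3 + 4))) = (19 + 21) + 25*(-2*(4 + (4 + √8)/1)) = 40 + 25*(-2*(4 + 1*(4 + 2*√2))) = 40 + 25*(-2*(4 + (4 + 2*√2))) = 40 + 25*(-2*(8 + 2*√2)) = 40 + 25*(-16 - 4*√2) = 40 + (-400 - 100*√2) = -360 - 100*√2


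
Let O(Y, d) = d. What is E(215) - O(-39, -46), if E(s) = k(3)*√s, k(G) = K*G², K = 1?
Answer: 46 + 9*√215 ≈ 177.97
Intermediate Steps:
k(G) = G² (k(G) = 1*G² = G²)
E(s) = 9*√s (E(s) = 3²*√s = 9*√s)
E(215) - O(-39, -46) = 9*√215 - 1*(-46) = 9*√215 + 46 = 46 + 9*√215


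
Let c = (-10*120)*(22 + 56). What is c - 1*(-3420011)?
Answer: 3326411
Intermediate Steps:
c = -93600 (c = -1200*78 = -93600)
c - 1*(-3420011) = -93600 - 1*(-3420011) = -93600 + 3420011 = 3326411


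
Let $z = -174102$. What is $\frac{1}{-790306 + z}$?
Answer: $- \frac{1}{964408} \approx -1.0369 \cdot 10^{-6}$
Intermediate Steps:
$\frac{1}{-790306 + z} = \frac{1}{-790306 - 174102} = \frac{1}{-964408} = - \frac{1}{964408}$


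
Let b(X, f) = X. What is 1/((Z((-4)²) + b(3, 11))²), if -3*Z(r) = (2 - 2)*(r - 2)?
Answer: ⅑ ≈ 0.11111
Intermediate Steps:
Z(r) = 0 (Z(r) = -(2 - 2)*(r - 2)/3 = -0*(-2 + r) = -⅓*0 = 0)
1/((Z((-4)²) + b(3, 11))²) = 1/((0 + 3)²) = 1/(3²) = 1/9 = ⅑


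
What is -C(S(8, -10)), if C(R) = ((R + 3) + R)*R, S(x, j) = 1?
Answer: -5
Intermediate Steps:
C(R) = R*(3 + 2*R) (C(R) = ((3 + R) + R)*R = (3 + 2*R)*R = R*(3 + 2*R))
-C(S(8, -10)) = -(3 + 2*1) = -(3 + 2) = -5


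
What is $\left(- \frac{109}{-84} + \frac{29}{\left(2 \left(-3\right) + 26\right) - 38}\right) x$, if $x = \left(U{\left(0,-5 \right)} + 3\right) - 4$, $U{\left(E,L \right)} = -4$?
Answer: $\frac{395}{252} \approx 1.5675$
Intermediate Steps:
$x = -5$ ($x = \left(-4 + 3\right) - 4 = -1 - 4 = -5$)
$\left(- \frac{109}{-84} + \frac{29}{\left(2 \left(-3\right) + 26\right) - 38}\right) x = \left(- \frac{109}{-84} + \frac{29}{\left(2 \left(-3\right) + 26\right) - 38}\right) \left(-5\right) = \left(\left(-109\right) \left(- \frac{1}{84}\right) + \frac{29}{\left(-6 + 26\right) - 38}\right) \left(-5\right) = \left(\frac{109}{84} + \frac{29}{20 - 38}\right) \left(-5\right) = \left(\frac{109}{84} + \frac{29}{-18}\right) \left(-5\right) = \left(\frac{109}{84} + 29 \left(- \frac{1}{18}\right)\right) \left(-5\right) = \left(\frac{109}{84} - \frac{29}{18}\right) \left(-5\right) = \left(- \frac{79}{252}\right) \left(-5\right) = \frac{395}{252}$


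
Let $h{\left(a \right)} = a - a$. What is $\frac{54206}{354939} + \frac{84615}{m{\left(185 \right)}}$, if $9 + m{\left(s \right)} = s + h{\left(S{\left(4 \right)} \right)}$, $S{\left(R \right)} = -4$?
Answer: $\frac{30042703741}{62469264} \approx 480.92$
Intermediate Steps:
$h{\left(a \right)} = 0$
$m{\left(s \right)} = -9 + s$ ($m{\left(s \right)} = -9 + \left(s + 0\right) = -9 + s$)
$\frac{54206}{354939} + \frac{84615}{m{\left(185 \right)}} = \frac{54206}{354939} + \frac{84615}{-9 + 185} = 54206 \cdot \frac{1}{354939} + \frac{84615}{176} = \frac{54206}{354939} + 84615 \cdot \frac{1}{176} = \frac{54206}{354939} + \frac{84615}{176} = \frac{30042703741}{62469264}$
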